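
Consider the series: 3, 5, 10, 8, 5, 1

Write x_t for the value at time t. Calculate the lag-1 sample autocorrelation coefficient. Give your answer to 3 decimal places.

0.229

Mean x̄ = (3 + 5 + 10 + 8 + 5 + 1)/6 = 5.3333
Σ(x_t−x̄)(x_{t+1}−x̄) = (0.7778) + (-1.5556) + (12.4444) + (-0.8889) + (1.4444) = 12.2222
Denominator Σ(x_t−x̄)² = 53.3333
r_1 = 12.2222 / 53.3333 = 0.229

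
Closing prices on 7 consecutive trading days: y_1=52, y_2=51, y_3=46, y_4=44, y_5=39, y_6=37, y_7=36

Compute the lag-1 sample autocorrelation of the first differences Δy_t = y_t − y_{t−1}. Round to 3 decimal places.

First differences Δy: -1, -5, -2, -5, -2, -1
Mean of differences = -2.6667
Numerator Σ(Δy_t−Δȳ)(Δy_{t+1}−Δȳ) = -7.4444
Denominator Σ(Δy_t−Δȳ)² = 17.3333
r_1(Δy) = -7.4444 / 17.3333 = -0.429

-0.429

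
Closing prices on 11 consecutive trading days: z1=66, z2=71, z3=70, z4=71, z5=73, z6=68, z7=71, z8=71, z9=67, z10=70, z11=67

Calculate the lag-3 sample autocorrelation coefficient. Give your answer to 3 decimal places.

0.148

Mean z̄ = (66 + 71 + 70 + 71 + 73 + 68 + 71 + 71 + 67 + 70 + 67)/11 = 69.5455
Numerator Σ_{t=1}^{8}(z_t−z̄)(z_{t+3}−z̄) = 7.1983
Denominator Σ(z_t−z̄)² = 48.7273
r_3 = 7.1983 / 48.7273 = 0.148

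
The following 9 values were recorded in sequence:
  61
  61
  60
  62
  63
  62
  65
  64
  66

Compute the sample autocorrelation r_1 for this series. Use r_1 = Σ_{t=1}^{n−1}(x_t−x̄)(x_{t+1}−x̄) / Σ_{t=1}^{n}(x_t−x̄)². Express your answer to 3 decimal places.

0.455

Mean x̄ = (61 + 61 + 60 + 62 + 63 + 62 + 65 + 64 + 66)/9 = 62.6667
Numerator Σ_{t=1}^{8}(x_t−x̄)(x_{t+1}−x̄) = 14.5556
Denominator Σ(x_t−x̄)² = 32.0000
r_1 = 14.5556 / 32.0000 = 0.455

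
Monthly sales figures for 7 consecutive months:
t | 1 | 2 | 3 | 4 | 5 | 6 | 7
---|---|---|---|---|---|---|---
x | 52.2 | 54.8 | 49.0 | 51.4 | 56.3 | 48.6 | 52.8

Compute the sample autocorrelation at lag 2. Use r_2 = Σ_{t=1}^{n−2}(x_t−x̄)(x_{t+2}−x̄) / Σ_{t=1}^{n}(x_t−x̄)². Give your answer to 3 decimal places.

Mean x̄ = (52.2 + 54.8 + 49.0 + 51.4 + 56.3 + 48.6 + 52.8)/7 = 52.1571
Deviations from mean: 0.0429, 2.6429, -3.1571, -0.7571, 4.1429, -3.5571, 0.6429
Numerator Σ_{t=1}^{5}(x_t−x̄)(x_{t+2}−x̄) = -9.8594
Denominator Σ(x_t−x̄)² = 47.7571
r_2 = -9.8594 / 47.7571 = -0.206

-0.206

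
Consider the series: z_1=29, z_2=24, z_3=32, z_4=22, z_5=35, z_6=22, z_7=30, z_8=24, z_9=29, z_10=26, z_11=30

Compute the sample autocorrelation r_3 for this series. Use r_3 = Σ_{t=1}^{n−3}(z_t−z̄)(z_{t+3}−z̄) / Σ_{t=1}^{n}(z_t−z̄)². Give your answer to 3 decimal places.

Mean z̄ = (29 + 24 + 32 + 22 + 35 + 22 + 30 + 24 + 29 + 26 + 30)/11 = 27.5455
Numerator Σ_{t=1}^{8}(z_t−z̄)(z_{t+3}−z̄) = -119.8017
Denominator Σ(z_t−z̄)² = 180.7273
r_3 = -119.8017 / 180.7273 = -0.663

-0.663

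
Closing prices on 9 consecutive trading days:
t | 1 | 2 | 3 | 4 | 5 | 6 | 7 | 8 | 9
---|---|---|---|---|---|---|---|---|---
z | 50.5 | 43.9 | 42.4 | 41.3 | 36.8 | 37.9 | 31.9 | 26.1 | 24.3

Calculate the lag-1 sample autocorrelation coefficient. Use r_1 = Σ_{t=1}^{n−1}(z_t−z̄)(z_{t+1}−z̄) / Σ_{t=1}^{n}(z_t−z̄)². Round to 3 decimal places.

0.585

Mean z̄ = (50.5 + 43.9 + 42.4 + 41.3 + 36.8 + 37.9 + 31.9 + 26.1 + 24.3)/9 = 37.2333
Numerator Σ_{t=1}^{8}(z_t−z̄)(z_{t+1}−z̄) = 341.6622
Denominator Σ(z_t−z̄)² = 583.9800
r_1 = 341.6622 / 583.9800 = 0.585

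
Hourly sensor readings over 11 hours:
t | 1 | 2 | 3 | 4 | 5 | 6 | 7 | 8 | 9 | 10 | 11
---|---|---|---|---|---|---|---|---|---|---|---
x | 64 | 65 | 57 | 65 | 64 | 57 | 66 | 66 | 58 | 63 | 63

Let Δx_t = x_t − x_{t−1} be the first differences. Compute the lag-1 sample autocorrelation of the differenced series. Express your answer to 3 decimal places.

First differences Δx: 1, -8, 8, -1, -7, 9, 0, -8, 5, 0
Mean of differences = -0.1000
Numerator Σ(Δx_t−Δx̄)(Δx_{t+1}−Δx̄) = -176.2100
Denominator Σ(Δx_t−Δx̄)² = 348.9000
r_1(Δx) = -176.2100 / 348.9000 = -0.505

-0.505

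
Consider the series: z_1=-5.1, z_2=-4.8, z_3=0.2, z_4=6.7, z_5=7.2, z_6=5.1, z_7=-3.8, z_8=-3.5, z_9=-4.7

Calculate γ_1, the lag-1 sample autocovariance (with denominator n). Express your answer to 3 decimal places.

Mean z̄ = (-5.1 − 4.8 + 0.2 + 6.7 + 7.2 + 5.1 − 3.8 − 3.5 − 4.7)/9 = -0.3000
Σ_{t=1}^{8}(z_t−z̄)(z_{t+1}−z̄) = 122.2300
γ_1 = 122.2300 / 9 = 13.581

13.581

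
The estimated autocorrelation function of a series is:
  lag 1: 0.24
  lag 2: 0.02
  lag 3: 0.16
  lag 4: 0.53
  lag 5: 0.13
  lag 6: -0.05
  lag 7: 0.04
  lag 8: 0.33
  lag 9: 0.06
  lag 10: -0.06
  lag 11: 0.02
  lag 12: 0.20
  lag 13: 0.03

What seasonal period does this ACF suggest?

4

The largest autocorrelation is r_4 = 0.53, with a weaker echo at lag 8 (0.33); the remaining lags stay at or below 0.24. The elevated value at lag 1 (0.24), dropping to 0.02 at lag 2, reflects decaying short-term dependence rather than seasonality.
The dominant spike at lag 4 indicates a seasonal period of 4.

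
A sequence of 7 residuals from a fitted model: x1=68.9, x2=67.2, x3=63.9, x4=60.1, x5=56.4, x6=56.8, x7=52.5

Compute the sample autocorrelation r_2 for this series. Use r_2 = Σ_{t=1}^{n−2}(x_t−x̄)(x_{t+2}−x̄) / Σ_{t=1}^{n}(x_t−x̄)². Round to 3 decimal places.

0.210

Mean x̄ = (68.9 + 67.2 + 63.9 + 60.1 + 56.4 + 56.8 + 52.5)/7 = 60.8286
Deviations from mean: 8.0714, 6.3714, 3.0714, -0.7286, -4.4286, -4.0286, -8.3286
Numerator Σ_{t=1}^{5}(x_t−x̄)(x_{t+2}−x̄) = 46.3655
Denominator Σ(x_t−x̄)² = 220.9143
r_2 = 46.3655 / 220.9143 = 0.210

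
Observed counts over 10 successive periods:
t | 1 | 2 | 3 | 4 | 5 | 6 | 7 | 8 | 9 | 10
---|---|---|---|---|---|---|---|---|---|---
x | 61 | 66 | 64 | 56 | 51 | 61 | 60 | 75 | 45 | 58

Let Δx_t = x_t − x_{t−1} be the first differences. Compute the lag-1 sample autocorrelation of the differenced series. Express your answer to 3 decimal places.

-0.579

First differences Δx: 5, -2, -8, -5, 10, -1, 15, -30, 13
Mean of differences = -0.3333
Numerator Σ(Δx_t−Δx̄)(Δx_{t+1}−Δx̄) = -876.1111
Denominator Σ(Δx_t−Δx̄)² = 1512.0000
r_1(Δx) = -876.1111 / 1512.0000 = -0.579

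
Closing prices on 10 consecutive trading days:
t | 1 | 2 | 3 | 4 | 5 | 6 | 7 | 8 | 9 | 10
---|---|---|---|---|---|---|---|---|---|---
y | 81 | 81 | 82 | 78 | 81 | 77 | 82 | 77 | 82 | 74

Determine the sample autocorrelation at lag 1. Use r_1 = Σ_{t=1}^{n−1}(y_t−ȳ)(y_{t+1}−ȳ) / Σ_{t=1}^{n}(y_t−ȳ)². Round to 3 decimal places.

-0.514

Mean ȳ = (81 + 81 + 82 + 78 + 81 + 77 + 82 + 77 + 82 + 74)/10 = 79.5000
Numerator Σ_{t=1}^{9}(y_t−ȳ)(y_{t+1}−ȳ) = -36.2500
Denominator Σ(y_t−ȳ)² = 70.5000
r_1 = -36.2500 / 70.5000 = -0.514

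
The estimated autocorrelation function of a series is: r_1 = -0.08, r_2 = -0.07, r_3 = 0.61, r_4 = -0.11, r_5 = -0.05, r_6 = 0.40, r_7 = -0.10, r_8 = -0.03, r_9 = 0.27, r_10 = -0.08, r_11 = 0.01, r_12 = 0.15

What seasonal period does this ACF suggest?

The largest autocorrelation is r_3 = 0.61, with weaker echoes at lags 6 (0.40), 9 (0.27) and 12 (0.15); the remaining lags stay at or below 0.01.
The dominant spike at lag 3 indicates a seasonal period of 3.

3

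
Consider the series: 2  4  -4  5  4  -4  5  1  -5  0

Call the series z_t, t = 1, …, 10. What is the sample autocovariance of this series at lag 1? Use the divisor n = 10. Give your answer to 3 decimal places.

-4.944

Mean z̄ = (2 + 4 − 4 + 5 + 4 − 4 + 5 + 1 − 5 + 0)/10 = 0.8000
Σ_{t=1}^{9}(z_t−z̄)(z_{t+1}−z̄) = -49.4400
γ_1 = -49.4400 / 10 = -4.944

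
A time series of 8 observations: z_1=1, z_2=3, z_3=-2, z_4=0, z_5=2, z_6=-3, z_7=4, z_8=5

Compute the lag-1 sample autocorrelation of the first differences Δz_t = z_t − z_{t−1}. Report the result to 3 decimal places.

-0.500

First differences Δz: 2, -5, 2, 2, -5, 7, 1
Mean of differences = 0.5714
Numerator Σ(Δz_t−Δz̄)(Δz_{t+1}−Δz̄) = -54.8980
Denominator Σ(Δz_t−Δz̄)² = 109.7143
r_1(Δz) = -54.8980 / 109.7143 = -0.500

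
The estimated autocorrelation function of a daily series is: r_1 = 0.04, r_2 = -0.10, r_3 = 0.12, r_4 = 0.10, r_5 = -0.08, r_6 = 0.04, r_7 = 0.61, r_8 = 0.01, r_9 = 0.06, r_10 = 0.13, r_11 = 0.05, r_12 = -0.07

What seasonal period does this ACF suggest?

The largest autocorrelation is r_7 = 0.61; the remaining lags stay at or below 0.13.
The dominant spike at lag 7 indicates a seasonal period of 7.

7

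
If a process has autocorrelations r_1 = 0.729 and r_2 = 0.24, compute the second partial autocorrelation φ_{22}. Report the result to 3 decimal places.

φ_{22} = (r_2 − r_1²) / (1 − r_1²)
r_1² = (0.729)² = 0.531441
Numerator = 0.24 − 0.5314 = -0.2914; denominator = 1 − 0.5314 = 0.4686
φ_{22} = -0.2914 / 0.4686 = -0.622

-0.622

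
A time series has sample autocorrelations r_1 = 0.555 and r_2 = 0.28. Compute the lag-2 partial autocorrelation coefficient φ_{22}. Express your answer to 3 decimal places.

-0.041

φ_{22} = (r_2 − r_1²) / (1 − r_1²)
r_1² = (0.555)² = 0.308025
Numerator = 0.28 − 0.3080 = -0.0280; denominator = 1 − 0.3080 = 0.6920
φ_{22} = -0.0280 / 0.6920 = -0.041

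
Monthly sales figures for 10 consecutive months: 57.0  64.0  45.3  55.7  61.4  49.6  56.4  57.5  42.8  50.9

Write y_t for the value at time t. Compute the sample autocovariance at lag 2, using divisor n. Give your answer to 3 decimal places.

Mean ȳ = (57.0 + 64.0 + 45.3 + 55.7 + 61.4 + 49.6 + 56.4 + 57.5 + 42.8 + 50.9)/10 = 54.0600
Σ_{t=1}^{8}(y_t−ȳ)(y_{t+2}−ȳ) = -116.4512
γ_2 = -116.4512 / 10 = -11.645

-11.645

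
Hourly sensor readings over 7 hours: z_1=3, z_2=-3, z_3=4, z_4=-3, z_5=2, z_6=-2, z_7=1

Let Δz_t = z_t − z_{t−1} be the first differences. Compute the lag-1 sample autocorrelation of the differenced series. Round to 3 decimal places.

First differences Δz: -6, 7, -7, 5, -4, 3
Mean of differences = -0.3333
Numerator Σ(Δz_t−Δz̄)(Δz_{t+1}−Δz̄) = -157.7778
Denominator Σ(Δz_t−Δz̄)² = 183.3333
r_1(Δz) = -157.7778 / 183.3333 = -0.861

-0.861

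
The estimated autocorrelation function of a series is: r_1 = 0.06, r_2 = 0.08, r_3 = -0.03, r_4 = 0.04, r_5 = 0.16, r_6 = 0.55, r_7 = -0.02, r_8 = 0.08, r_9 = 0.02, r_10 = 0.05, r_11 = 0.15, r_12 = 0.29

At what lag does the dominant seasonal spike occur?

The largest autocorrelation is r_6 = 0.55, with a weaker echo at lag 12 (0.29); the remaining lags stay at or below 0.16.
The dominant spike at lag 6 indicates a seasonal period of 6.

6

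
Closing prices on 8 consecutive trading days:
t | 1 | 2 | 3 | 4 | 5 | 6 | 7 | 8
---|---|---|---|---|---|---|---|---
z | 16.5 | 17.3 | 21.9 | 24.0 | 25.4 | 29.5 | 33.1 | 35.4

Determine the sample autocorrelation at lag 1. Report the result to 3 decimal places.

0.638

Mean z̄ = (16.5 + 17.3 + 21.9 + 24.0 + 25.4 + 29.5 + 33.1 + 35.4)/8 = 25.3875
Deviations from mean: -8.8875, -8.0875, -3.4875, -1.3875, 0.0125, 4.1125, 7.7125, 10.0125
Numerator Σ_{t=1}^{7}(z_t−z̄)(z_{t+1}−z̄) = 213.8948
Denominator Σ(z_t−z̄)² = 335.1288
r_1 = 213.8948 / 335.1288 = 0.638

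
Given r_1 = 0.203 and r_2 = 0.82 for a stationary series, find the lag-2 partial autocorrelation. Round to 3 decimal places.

0.812

φ_{22} = (r_2 − r_1²) / (1 − r_1²)
r_1² = (0.203)² = 0.041209
Numerator = 0.82 − 0.0412 = 0.7788; denominator = 1 − 0.0412 = 0.9588
φ_{22} = 0.7788 / 0.9588 = 0.812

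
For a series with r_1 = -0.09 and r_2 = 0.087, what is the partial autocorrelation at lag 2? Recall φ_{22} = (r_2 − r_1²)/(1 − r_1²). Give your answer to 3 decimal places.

0.080

φ_{22} = (r_2 − r_1²) / (1 − r_1²)
r_1² = (-0.09)² = 0.0081
Numerator = 0.087 − 0.0081 = 0.0789; denominator = 1 − 0.0081 = 0.9919
φ_{22} = 0.0789 / 0.9919 = 0.080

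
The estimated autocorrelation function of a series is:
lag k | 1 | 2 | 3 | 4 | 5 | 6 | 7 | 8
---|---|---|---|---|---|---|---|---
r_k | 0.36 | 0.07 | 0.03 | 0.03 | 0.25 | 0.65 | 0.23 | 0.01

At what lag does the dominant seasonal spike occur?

6

The largest autocorrelation is r_6 = 0.65; the remaining lags stay at or below 0.36. The elevated value at lag 1 (0.36), dropping to 0.07 at lag 2, reflects decaying short-term dependence rather than seasonality.
The dominant spike at lag 6 indicates a seasonal period of 6.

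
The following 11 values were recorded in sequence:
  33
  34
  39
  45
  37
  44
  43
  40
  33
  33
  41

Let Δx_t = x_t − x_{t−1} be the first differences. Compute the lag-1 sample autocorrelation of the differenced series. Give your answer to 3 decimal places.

-0.178

First differences Δx: 1, 5, 6, -8, 7, -1, -3, -7, 0, 8
Mean of differences = 0.8000
Numerator Σ(Δx_t−Δx̄)(Δx_{t+1}−Δx̄) = -51.8400
Denominator Σ(Δx_t−Δx̄)² = 291.6000
r_1(Δx) = -51.8400 / 291.6000 = -0.178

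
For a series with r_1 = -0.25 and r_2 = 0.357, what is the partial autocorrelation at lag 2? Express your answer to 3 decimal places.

φ_{22} = (r_2 − r_1²) / (1 − r_1²)
r_1² = (-0.25)² = 0.0625
Numerator = 0.357 − 0.0625 = 0.2945; denominator = 1 − 0.0625 = 0.9375
φ_{22} = 0.2945 / 0.9375 = 0.314

0.314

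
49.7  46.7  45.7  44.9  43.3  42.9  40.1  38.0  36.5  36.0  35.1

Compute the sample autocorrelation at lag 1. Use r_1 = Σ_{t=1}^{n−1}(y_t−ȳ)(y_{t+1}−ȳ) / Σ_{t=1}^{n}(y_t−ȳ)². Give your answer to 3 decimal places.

0.714

Mean ȳ = (49.7 + 46.7 + 45.7 + 44.9 + 43.3 + 42.9 + 40.1 + 38.0 + 36.5 + 36.0 + 35.1)/11 = 41.7182
Numerator Σ_{t=1}^{10}(y_t−ȳ)(y_{t+1}−ȳ) = 170.3615
Denominator Σ(y_t−ȳ)² = 238.5764
r_1 = 170.3615 / 238.5764 = 0.714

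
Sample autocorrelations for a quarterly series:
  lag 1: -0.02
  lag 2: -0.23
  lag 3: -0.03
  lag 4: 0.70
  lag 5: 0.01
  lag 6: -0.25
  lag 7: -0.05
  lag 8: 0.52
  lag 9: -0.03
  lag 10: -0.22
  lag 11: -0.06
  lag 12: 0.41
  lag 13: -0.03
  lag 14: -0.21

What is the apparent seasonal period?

The largest autocorrelation is r_4 = 0.70, with weaker echoes at lags 8 (0.52) and 12 (0.41); the remaining lags stay at or below 0.01.
The dominant spike at lag 4 indicates a seasonal period of 4.

4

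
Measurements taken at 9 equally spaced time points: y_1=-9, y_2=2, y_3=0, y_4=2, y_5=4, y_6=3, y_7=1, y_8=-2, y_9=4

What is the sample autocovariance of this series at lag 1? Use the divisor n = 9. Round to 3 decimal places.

-1.207

Mean ȳ = (-9 + 2 + 0 + 2 + 4 + 3 + 1 − 2 + 4)/9 = 0.5556
Σ_{t=1}^{8}(y_t−ȳ)(y_{t+1}−ȳ) = -10.8642
γ_1 = -10.8642 / 9 = -1.207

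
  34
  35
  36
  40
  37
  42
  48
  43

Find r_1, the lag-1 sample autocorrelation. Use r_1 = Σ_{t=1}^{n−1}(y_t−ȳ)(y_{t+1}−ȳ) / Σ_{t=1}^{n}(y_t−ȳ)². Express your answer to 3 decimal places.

0.515

Mean ȳ = (34 + 35 + 36 + 40 + 37 + 42 + 48 + 43)/8 = 39.3750
Deviations from mean: -5.3750, -4.3750, -3.3750, 0.6250, -2.3750, 2.6250, 8.6250, 3.6250
Σ(y_t−ȳ)(y_{t+1}−ȳ) = (23.5156) + (14.7656) + (-2.1094) + (-1.4844) + (-6.2344) + (22.6406) + (31.2656) = 82.3594
Denominator Σ(y_t−ȳ)² = 159.8750
r_1 = 82.3594 / 159.8750 = 0.515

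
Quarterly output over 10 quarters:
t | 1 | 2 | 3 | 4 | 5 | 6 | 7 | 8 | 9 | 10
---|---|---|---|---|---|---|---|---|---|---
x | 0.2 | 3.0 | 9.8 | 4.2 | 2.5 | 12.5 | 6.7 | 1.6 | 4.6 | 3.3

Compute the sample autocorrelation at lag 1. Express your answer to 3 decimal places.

-0.083

Mean x̄ = (0.2 + 3.0 + 9.8 + 4.2 + 2.5 + 12.5 + 6.7 + 1.6 + 4.6 + 3.3)/10 = 4.8400
Numerator Σ_{t=1}^{9}(x_t−x̄)(x_{t+1}−x̄) = -10.8216
Denominator Σ(x_t−x̄)² = 130.4640
r_1 = -10.8216 / 130.4640 = -0.083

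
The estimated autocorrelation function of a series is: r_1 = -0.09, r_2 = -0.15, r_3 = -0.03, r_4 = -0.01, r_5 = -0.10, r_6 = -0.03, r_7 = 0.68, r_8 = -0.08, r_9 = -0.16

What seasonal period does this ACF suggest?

7

The largest autocorrelation is r_7 = 0.68; the remaining lags stay at or below -0.01.
The dominant spike at lag 7 indicates a seasonal period of 7.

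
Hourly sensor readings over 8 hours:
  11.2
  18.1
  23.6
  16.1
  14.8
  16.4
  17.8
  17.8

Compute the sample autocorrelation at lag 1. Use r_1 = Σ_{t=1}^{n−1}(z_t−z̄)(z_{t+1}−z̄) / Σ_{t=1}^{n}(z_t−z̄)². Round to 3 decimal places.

Mean z̄ = (11.2 + 18.1 + 23.6 + 16.1 + 14.8 + 16.4 + 17.8 + 17.8)/8 = 16.9750
Deviations from mean: -5.7750, 1.1250, 6.6250, -0.8750, -2.1750, -0.5750, 0.8250, 0.8250
Σ(z_t−z̄)(z_{t+1}−z̄) = (-6.4969) + (7.4531) + (-5.7969) + (1.9031) + (1.2506) + (-0.4744) + (0.6806) = -1.4806
Denominator Σ(z_t−z̄)² = 85.6950
r_1 = -1.4806 / 85.6950 = -0.017

-0.017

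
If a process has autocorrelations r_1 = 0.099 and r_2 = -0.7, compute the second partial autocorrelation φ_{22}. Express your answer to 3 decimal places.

-0.717

φ_{22} = (r_2 − r_1²) / (1 − r_1²)
r_1² = (0.099)² = 0.009801
Numerator = -0.7 − 0.0098 = -0.7098; denominator = 1 − 0.0098 = 0.9902
φ_{22} = -0.7098 / 0.9902 = -0.717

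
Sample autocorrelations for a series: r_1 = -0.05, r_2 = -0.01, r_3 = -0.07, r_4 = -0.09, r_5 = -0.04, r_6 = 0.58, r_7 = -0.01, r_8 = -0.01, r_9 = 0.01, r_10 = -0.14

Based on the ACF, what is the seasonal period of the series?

6

The largest autocorrelation is r_6 = 0.58; the remaining lags stay at or below 0.01.
The dominant spike at lag 6 indicates a seasonal period of 6.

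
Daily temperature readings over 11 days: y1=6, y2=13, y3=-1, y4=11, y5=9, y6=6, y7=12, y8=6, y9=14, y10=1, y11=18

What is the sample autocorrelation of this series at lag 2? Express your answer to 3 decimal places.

Mean ȳ = (6 + 13 − 1 + 11 + 9 + 6 + 12 + 6 + 14 + 1 + 18)/11 = 8.6364
Numerator Σ_{t=1}^{9}(y_t−ȳ)(y_{t+2}−ȳ) = 122.5537
Denominator Σ(y_t−ȳ)² = 324.5455
r_2 = 122.5537 / 324.5455 = 0.378

0.378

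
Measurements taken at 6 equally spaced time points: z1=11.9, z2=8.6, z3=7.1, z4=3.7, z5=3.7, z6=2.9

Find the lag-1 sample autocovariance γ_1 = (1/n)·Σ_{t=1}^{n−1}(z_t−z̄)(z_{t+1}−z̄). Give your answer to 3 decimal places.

Mean z̄ = (11.9 + 8.6 + 7.1 + 3.7 + 3.7 + 2.9)/6 = 6.3167
Σ_{t=1}^{5}(z_t−z̄)(z_{t+1}−z̄) = 28.2747
γ_1 = 28.2747 / 6 = 4.712

4.712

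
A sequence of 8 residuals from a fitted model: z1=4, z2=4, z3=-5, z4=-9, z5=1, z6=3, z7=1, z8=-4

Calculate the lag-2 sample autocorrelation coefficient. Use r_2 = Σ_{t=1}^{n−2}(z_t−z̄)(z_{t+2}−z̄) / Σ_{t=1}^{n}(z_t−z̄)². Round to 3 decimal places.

Mean z̄ = (4 + 4 − 5 − 9 + 1 + 3 + 1 − 4)/8 = -0.6250
Deviations from mean: 4.6250, 4.6250, -4.3750, -8.3750, 1.6250, 3.6250, 1.6250, -3.3750
Numerator Σ_{t=1}^{6}(z_t−z̄)(z_{t+2}−z̄) = -106.0313
Denominator Σ(z_t−z̄)² = 161.8750
r_2 = -106.0313 / 161.8750 = -0.655

-0.655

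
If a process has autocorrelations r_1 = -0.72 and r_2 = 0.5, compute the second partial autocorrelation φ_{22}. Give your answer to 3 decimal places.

-0.038

φ_{22} = (r_2 − r_1²) / (1 − r_1²)
r_1² = (-0.72)² = 0.5184
Numerator = 0.5 − 0.5184 = -0.0184; denominator = 1 − 0.5184 = 0.4816
φ_{22} = -0.0184 / 0.4816 = -0.038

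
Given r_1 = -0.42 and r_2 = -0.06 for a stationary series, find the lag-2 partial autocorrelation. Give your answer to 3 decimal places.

-0.287

φ_{22} = (r_2 − r_1²) / (1 − r_1²)
r_1² = (-0.42)² = 0.1764
Numerator = -0.06 − 0.1764 = -0.2364; denominator = 1 − 0.1764 = 0.8236
φ_{22} = -0.2364 / 0.8236 = -0.287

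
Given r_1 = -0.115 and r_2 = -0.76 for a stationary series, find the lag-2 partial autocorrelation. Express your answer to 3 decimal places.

φ_{22} = (r_2 − r_1²) / (1 − r_1²)
r_1² = (-0.115)² = 0.013225
Numerator = -0.76 − 0.0132 = -0.7732; denominator = 1 − 0.0132 = 0.9868
φ_{22} = -0.7732 / 0.9868 = -0.784

-0.784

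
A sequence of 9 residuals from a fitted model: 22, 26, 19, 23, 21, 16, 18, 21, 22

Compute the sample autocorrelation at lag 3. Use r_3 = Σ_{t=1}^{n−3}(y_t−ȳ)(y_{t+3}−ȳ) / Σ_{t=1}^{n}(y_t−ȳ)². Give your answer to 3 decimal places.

0.009

Mean ȳ = (22 + 26 + 19 + 23 + 21 + 16 + 18 + 21 + 22)/9 = 20.8889
Numerator Σ_{t=1}^{6}(y_t−ȳ)(y_{t+3}−ȳ) = 0.6296
Denominator Σ(y_t−ȳ)² = 68.8889
r_3 = 0.6296 / 68.8889 = 0.009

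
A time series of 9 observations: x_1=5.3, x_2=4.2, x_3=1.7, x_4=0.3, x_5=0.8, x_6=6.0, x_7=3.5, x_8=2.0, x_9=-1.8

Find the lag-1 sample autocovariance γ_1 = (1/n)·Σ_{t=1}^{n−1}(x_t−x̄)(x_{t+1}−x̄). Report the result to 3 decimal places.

Mean x̄ = (5.3 + 4.2 + 1.7 + 0.3 + 0.8 + 6.0 + 3.5 + 2.0 − 1.8)/9 = 2.4444
Σ_{t=1}^{8}(x_t−x̄)(x_{t+1}−x̄) = 8.1525
γ_1 = 8.1525 / 9 = 0.906

0.906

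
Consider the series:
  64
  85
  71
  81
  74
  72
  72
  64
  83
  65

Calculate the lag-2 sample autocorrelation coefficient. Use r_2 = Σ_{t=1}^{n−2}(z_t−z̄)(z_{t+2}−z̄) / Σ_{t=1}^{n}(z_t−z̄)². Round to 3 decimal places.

0.322

Mean z̄ = (64 + 85 + 71 + 81 + 74 + 72 + 72 + 64 + 83 + 65)/10 = 73.1000
Numerator Σ_{t=1}^{8}(z_t−z̄)(z_{t+2}−z̄) = 174.3800
Denominator Σ(z_t−z̄)² = 540.9000
r_2 = 174.3800 / 540.9000 = 0.322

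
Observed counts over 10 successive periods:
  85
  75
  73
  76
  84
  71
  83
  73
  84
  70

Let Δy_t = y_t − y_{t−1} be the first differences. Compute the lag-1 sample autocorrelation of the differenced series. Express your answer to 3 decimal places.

First differences Δy: -10, -2, 3, 8, -13, 12, -10, 11, -14
Mean of differences = -1.6667
Numerator Σ(Δy_t−Δȳ)(Δy_{t+1}−Δȳ) = -593.7778
Denominator Σ(Δy_t−Δȳ)² = 882.0000
r_1(Δy) = -593.7778 / 882.0000 = -0.673

-0.673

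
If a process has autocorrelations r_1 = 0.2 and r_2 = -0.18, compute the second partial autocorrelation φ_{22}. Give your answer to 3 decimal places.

-0.229

φ_{22} = (r_2 − r_1²) / (1 − r_1²)
r_1² = (0.2)² = 0.04
Numerator = -0.18 − 0.0400 = -0.2200; denominator = 1 − 0.0400 = 0.9600
φ_{22} = -0.2200 / 0.9600 = -0.229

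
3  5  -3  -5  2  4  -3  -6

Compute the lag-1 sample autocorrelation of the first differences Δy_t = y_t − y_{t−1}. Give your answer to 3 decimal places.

First differences Δy: 2, -8, -2, 7, 2, -7, -3
Mean of differences = -1.2857
Numerator Σ(Δy_t−Δȳ)(Δy_{t+1}−Δȳ) = -4.9388
Denominator Σ(Δy_t−Δȳ)² = 171.4286
r_1(Δy) = -4.9388 / 171.4286 = -0.029

-0.029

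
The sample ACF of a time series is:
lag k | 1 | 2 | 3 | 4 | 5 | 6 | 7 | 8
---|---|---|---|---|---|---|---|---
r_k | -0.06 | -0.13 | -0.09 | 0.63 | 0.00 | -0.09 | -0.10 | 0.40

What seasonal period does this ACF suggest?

4

The largest autocorrelation is r_4 = 0.63, with a weaker echo at lag 8 (0.40); the remaining lags stay at or below 0.00.
The dominant spike at lag 4 indicates a seasonal period of 4.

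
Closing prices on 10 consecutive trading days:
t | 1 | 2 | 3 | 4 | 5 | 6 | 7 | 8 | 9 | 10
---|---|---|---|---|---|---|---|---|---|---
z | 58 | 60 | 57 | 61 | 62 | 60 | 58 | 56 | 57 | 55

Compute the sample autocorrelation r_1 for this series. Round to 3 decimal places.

0.367

Mean z̄ = (58 + 60 + 57 + 61 + 62 + 60 + 58 + 56 + 57 + 55)/10 = 58.4000
Numerator Σ_{t=1}^{9}(z_t−z̄)(z_{t+1}−z̄) = 17.0400
Denominator Σ(z_t−z̄)² = 46.4000
r_1 = 17.0400 / 46.4000 = 0.367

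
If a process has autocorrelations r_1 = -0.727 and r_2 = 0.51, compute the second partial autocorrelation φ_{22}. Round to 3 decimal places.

φ_{22} = (r_2 − r_1²) / (1 − r_1²)
r_1² = (-0.727)² = 0.528529
Numerator = 0.51 − 0.5285 = -0.0185; denominator = 1 − 0.5285 = 0.4715
φ_{22} = -0.0185 / 0.4715 = -0.039

-0.039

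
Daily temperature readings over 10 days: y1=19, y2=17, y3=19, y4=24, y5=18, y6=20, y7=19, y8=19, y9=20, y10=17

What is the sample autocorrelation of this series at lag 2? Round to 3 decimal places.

Mean ȳ = (19 + 17 + 19 + 24 + 18 + 20 + 19 + 19 + 20 + 17)/10 = 19.2000
Numerator Σ_{t=1}^{8}(y_t−ȳ)(y_{t+2}−ȳ) = -6.0800
Denominator Σ(y_t−ȳ)² = 35.6000
r_2 = -6.0800 / 35.6000 = -0.171

-0.171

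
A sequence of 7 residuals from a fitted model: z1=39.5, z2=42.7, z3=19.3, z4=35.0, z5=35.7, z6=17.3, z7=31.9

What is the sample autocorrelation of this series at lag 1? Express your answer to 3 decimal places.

-0.245

Mean z̄ = (39.5 + 42.7 + 19.3 + 35.0 + 35.7 + 17.3 + 31.9)/7 = 31.6286
Deviations from mean: 7.8714, 11.0714, -12.3286, 3.3714, 4.0714, -14.3286, 0.2714
Σ(z_t−z̄)(z_{t+1}−z̄) = (87.1480) + (-136.4949) + (-41.5649) + (13.7265) + (-58.3378) + (-3.8892) = -139.4122
Denominator Σ(z_t−z̄)² = 569.8543
r_1 = -139.4122 / 569.8543 = -0.245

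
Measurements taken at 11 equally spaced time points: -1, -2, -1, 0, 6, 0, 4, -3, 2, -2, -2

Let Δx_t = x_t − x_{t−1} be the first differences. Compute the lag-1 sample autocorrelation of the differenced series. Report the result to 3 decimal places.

First differences Δx: -1, 1, 1, 6, -6, 4, -7, 5, -4, 0
Mean of differences = -0.1000
Numerator Σ(Δx_t−Δx̄)(Δx_{t+1}−Δx̄) = -137.0100
Denominator Σ(Δx_t−Δx̄)² = 180.9000
r_1(Δx) = -137.0100 / 180.9000 = -0.757

-0.757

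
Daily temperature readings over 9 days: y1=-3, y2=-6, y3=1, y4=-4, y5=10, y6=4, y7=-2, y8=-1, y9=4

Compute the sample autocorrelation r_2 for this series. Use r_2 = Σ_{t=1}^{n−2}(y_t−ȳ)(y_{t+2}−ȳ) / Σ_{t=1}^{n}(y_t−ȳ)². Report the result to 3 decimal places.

-0.102

Mean ȳ = (-3 − 6 + 1 − 4 + 10 + 4 − 2 − 1 + 4)/9 = 0.3333
Σ(y_t−ȳ)(y_{t+2}−ȳ) = (-2.2222) + (27.4444) + (6.4444) + (-15.8889) + (-22.5556) + (-4.8889) + (-8.5556) = -20.2222
Denominator Σ(y_t−ȳ)² = 198.0000
r_2 = -20.2222 / 198.0000 = -0.102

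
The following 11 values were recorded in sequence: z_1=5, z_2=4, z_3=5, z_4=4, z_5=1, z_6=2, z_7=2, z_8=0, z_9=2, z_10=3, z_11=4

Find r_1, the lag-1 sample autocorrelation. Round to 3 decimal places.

0.469

Mean z̄ = (5 + 4 + 5 + 4 + 1 + 2 + 2 + 0 + 2 + 3 + 4)/11 = 2.9091
Numerator Σ_{t=1}^{10}(z_t−z̄)(z_{t+1}−z̄) = 12.6281
Denominator Σ(z_t−z̄)² = 26.9091
r_1 = 12.6281 / 26.9091 = 0.469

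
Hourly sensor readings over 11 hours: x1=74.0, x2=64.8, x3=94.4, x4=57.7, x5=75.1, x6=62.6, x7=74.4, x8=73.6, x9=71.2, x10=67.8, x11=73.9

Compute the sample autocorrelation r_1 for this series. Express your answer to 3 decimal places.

Mean x̄ = (74.0 + 64.8 + 94.4 + 57.7 + 75.1 + 62.6 + 74.4 + 73.6 + 71.2 + 67.8 + 73.9)/11 = 71.7727
Numerator Σ_{t=1}^{10}(x_t−x̄)(x_{t+1}−x̄) = -595.5962
Denominator Σ(x_t−x̄)² = 889.7018
r_1 = -595.5962 / 889.7018 = -0.669

-0.669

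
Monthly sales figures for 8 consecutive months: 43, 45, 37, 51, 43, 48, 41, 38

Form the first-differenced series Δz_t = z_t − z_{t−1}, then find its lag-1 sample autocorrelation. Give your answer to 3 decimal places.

First differences Δz: 2, -8, 14, -8, 5, -7, -3
Mean of differences = -0.7143
Numerator Σ(Δz_t−Δz̄)(Δz_{t+1}−Δz̄) = -297.3673
Denominator Σ(Δz_t−Δz̄)² = 407.4286
r_1(Δz) = -297.3673 / 407.4286 = -0.730

-0.730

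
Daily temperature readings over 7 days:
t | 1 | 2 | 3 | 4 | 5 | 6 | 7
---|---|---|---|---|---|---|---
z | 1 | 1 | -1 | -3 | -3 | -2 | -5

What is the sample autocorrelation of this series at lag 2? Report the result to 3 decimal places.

0.072

Mean z̄ = (1 + 1 − 1 − 3 − 3 − 2 − 5)/7 = -1.7143
Deviations from mean: 2.7143, 2.7143, 0.7143, -1.2857, -1.2857, -0.2857, -3.2857
Σ(z_t−z̄)(z_{t+2}−z̄) = (1.9388) + (-3.4898) + (-0.9184) + (0.3673) + (4.2245) = 2.1224
Denominator Σ(z_t−z̄)² = 29.4286
r_2 = 2.1224 / 29.4286 = 0.072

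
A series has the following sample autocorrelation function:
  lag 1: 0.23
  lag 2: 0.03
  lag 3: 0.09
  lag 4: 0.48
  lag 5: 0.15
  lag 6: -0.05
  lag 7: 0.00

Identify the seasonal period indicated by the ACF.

The largest autocorrelation is r_4 = 0.48; the remaining lags stay at or below 0.23. The elevated value at lag 1 (0.23), dropping to 0.03 at lag 2, reflects decaying short-term dependence rather than seasonality.
The dominant spike at lag 4 indicates a seasonal period of 4.

4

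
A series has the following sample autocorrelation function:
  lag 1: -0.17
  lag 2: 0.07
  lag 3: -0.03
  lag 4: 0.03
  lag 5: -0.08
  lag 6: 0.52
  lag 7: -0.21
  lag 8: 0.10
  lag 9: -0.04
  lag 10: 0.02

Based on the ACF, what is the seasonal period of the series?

6

The largest autocorrelation is r_6 = 0.52; the remaining lags stay at or below 0.10.
The dominant spike at lag 6 indicates a seasonal period of 6.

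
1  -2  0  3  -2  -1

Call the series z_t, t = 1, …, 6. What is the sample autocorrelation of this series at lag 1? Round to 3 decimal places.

-0.329

Mean z̄ = (1 − 2 + 0 + 3 − 2 − 1)/6 = -0.1667
Deviations from mean: 1.1667, -1.8333, 0.1667, 3.1667, -1.8333, -0.8333
Numerator Σ_{t=1}^{5}(z_t−z̄)(z_{t+1}−z̄) = -6.1944
Denominator Σ(z_t−z̄)² = 18.8333
r_1 = -6.1944 / 18.8333 = -0.329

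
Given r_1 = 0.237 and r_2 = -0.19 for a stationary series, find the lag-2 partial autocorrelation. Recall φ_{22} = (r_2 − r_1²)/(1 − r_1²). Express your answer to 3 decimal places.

φ_{22} = (r_2 − r_1²) / (1 − r_1²)
r_1² = (0.237)² = 0.056169
Numerator = -0.19 − 0.0562 = -0.2462; denominator = 1 − 0.0562 = 0.9438
φ_{22} = -0.2462 / 0.9438 = -0.261

-0.261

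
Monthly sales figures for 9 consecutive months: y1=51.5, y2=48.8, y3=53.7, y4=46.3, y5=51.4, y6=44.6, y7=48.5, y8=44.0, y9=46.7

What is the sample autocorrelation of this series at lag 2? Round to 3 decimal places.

Mean ȳ = (51.5 + 48.8 + 53.7 + 46.3 + 51.4 + 44.6 + 48.5 + 44.0 + 46.7)/9 = 48.3889
Σ(y_t−ȳ)(y_{t+2}−ȳ) = (16.5235) + (-0.8588) + (15.9923) + (7.9146) + (0.3346) + (16.6290) + (-0.1877) = 56.3475
Denominator Σ(y_t−ȳ)² = 87.9689
r_2 = 56.3475 / 87.9689 = 0.641

0.641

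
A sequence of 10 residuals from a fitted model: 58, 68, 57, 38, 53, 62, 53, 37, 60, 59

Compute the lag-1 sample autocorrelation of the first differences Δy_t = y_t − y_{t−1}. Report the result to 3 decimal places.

-0.215

First differences Δy: 10, -11, -19, 15, 9, -9, -16, 23, -1
Mean of differences = 0.1111
Numerator Σ(Δy_t−Δȳ)(Δy_{t+1}−Δȳ) = -378.1235
Denominator Σ(Δy_t−Δȳ)² = 1754.8889
r_1(Δy) = -378.1235 / 1754.8889 = -0.215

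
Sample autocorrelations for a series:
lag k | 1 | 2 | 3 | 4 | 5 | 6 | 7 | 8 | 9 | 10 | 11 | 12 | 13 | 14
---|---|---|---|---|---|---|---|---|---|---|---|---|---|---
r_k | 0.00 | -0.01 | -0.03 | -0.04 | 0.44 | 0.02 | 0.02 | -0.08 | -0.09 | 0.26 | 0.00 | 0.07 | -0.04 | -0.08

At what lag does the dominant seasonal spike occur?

The largest autocorrelation is r_5 = 0.44, with a weaker echo at lag 10 (0.26); the remaining lags stay at or below 0.07.
The dominant spike at lag 5 indicates a seasonal period of 5.

5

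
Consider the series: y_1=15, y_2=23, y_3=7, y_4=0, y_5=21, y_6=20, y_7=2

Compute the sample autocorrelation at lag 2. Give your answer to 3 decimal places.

-0.691

Mean ȳ = (15 + 23 + 7 + 0 + 21 + 20 + 2)/7 = 12.5714
Deviations from mean: 2.4286, 10.4286, -5.5714, -12.5714, 8.4286, 7.4286, -10.5714
Σ(y_t−ȳ)(y_{t+2}−ȳ) = (-13.5306) + (-131.1020) + (-46.9592) + (-93.3878) + (-89.1020) = -374.0816
Denominator Σ(y_t−ȳ)² = 541.7143
r_2 = -374.0816 / 541.7143 = -0.691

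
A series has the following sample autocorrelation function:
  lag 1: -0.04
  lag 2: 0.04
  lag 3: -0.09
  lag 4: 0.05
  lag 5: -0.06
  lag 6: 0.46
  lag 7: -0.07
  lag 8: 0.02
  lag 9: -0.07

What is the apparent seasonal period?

The largest autocorrelation is r_6 = 0.46; the remaining lags stay at or below 0.05.
The dominant spike at lag 6 indicates a seasonal period of 6.

6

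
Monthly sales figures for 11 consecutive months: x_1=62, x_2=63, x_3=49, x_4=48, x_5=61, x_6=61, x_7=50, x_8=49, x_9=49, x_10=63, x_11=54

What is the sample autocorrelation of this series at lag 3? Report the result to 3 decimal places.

Mean x̄ = (62 + 63 + 49 + 48 + 61 + 61 + 50 + 49 + 49 + 63 + 54)/11 = 55.3636
Numerator Σ_{t=1}^{8}(x_t−x̄)(x_{t+3}−x̄) = -106.2149
Denominator Σ(x_t−x̄)² = 430.5455
r_3 = -106.2149 / 430.5455 = -0.247

-0.247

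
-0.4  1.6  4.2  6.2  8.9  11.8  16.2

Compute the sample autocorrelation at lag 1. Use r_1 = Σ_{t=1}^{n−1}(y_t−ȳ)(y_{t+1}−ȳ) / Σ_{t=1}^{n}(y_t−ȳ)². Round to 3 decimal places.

0.535

Mean ȳ = (-0.4 + 1.6 + 4.2 + 6.2 + 8.9 + 11.8 + 16.2)/7 = 6.9286
Deviations from mean: -7.3286, -5.3286, -2.7286, -0.7286, 1.9714, 4.8714, 9.2714
Numerator Σ_{t=1}^{6}(y_t−ȳ)(y_{t+1}−ȳ) = 108.9106
Denominator Σ(y_t−ȳ)² = 203.6543
r_1 = 108.9106 / 203.6543 = 0.535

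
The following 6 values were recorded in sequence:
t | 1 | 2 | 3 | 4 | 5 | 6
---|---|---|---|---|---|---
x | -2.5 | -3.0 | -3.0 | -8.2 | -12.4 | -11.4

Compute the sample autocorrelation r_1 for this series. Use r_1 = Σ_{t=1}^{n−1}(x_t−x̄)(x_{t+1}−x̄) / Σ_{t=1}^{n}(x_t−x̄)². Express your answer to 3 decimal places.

Mean x̄ = (-2.5 − 3.0 − 3.0 − 8.2 − 12.4 − 11.4)/6 = -6.7500
Numerator Σ_{t=1}^{5}(x_t−x̄)(x_{t+1}−x̄) = 59.0275
Denominator Σ(x_t−x̄)² = 101.8350
r_1 = 59.0275 / 101.8350 = 0.580

0.580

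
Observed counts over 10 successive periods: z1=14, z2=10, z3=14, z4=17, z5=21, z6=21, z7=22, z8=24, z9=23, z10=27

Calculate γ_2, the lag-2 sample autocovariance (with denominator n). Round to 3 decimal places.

9.532

Mean z̄ = (14 + 10 + 14 + 17 + 21 + 21 + 22 + 24 + 23 + 27)/10 = 19.3000
Σ_{t=1}^{8}(z_t−z̄)(z_{t+2}−z̄) = 95.3200
γ_2 = 95.3200 / 10 = 9.532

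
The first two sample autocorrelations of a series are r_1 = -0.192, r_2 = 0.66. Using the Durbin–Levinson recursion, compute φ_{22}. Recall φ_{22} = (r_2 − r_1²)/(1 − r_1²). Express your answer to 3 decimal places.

0.647

φ_{22} = (r_2 − r_1²) / (1 − r_1²)
r_1² = (-0.192)² = 0.036864
Numerator = 0.66 − 0.0369 = 0.6231; denominator = 1 − 0.0369 = 0.9631
φ_{22} = 0.6231 / 0.9631 = 0.647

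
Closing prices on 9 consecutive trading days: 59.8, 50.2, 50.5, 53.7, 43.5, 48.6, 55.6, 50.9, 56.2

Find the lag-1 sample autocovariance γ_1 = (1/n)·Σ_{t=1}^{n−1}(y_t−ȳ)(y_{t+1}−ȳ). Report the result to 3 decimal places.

Mean ȳ = (59.8 + 50.2 + 50.5 + 53.7 + 43.5 + 48.6 + 55.6 + 50.9 + 56.2)/9 = 52.1111
Σ_{t=1}^{8}(y_t−ȳ)(y_{t+1}−ȳ) = -19.0501
γ_1 = -19.0501 / 9 = -2.117

-2.117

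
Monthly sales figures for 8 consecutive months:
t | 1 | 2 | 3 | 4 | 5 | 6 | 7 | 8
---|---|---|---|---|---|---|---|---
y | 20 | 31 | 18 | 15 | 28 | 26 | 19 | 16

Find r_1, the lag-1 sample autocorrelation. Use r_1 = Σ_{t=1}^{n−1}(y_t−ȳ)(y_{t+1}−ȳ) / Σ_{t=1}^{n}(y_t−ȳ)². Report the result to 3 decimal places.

-0.147

Mean ȳ = (20 + 31 + 18 + 15 + 28 + 26 + 19 + 16)/8 = 21.6250
Σ(y_t−ȳ)(y_{t+1}−ȳ) = (-15.2344) + (-33.9844) + (24.0156) + (-42.2344) + (27.8906) + (-11.4844) + (14.7656) = -36.2656
Denominator Σ(y_t−ȳ)² = 245.8750
r_1 = -36.2656 / 245.8750 = -0.147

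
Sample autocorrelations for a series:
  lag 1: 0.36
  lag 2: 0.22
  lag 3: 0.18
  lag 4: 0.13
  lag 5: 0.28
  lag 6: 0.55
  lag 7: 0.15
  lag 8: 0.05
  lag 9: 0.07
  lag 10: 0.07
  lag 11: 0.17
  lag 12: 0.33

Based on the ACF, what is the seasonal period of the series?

6

The largest autocorrelation is r_6 = 0.55; the remaining lags stay at or below 0.36. The elevated value at lag 1 (0.36), dropping to 0.22 at lag 2, reflects decaying short-term dependence rather than seasonality.
The dominant spike at lag 6 indicates a seasonal period of 6.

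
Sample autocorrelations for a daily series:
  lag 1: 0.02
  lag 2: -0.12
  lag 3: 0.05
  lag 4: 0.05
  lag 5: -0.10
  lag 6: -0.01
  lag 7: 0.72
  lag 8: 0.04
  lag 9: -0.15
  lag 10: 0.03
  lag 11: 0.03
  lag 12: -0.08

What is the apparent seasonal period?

The largest autocorrelation is r_7 = 0.72; the remaining lags stay at or below 0.05.
The dominant spike at lag 7 indicates a seasonal period of 7.

7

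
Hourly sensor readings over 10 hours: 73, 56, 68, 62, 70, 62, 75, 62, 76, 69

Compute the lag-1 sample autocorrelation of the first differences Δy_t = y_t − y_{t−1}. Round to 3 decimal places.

-0.791

First differences Δy: -17, 12, -6, 8, -8, 13, -13, 14, -7
Mean of differences = -0.4444
Numerator Σ(Δy_t−Δȳ)(Δy_{t+1}−Δȳ) = -932.3086
Denominator Σ(Δy_t−Δȳ)² = 1178.2222
r_1(Δy) = -932.3086 / 1178.2222 = -0.791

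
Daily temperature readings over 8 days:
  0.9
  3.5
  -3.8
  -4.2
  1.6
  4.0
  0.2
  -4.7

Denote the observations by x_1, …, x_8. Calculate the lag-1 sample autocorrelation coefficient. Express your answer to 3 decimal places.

0.067

Mean x̄ = (0.9 + 3.5 − 3.8 − 4.2 + 1.6 + 4.0 + 0.2 − 4.7)/8 = -0.3125
Deviations from mean: 1.2125, 3.8125, -3.4875, -3.8875, 1.9125, 4.3125, 0.5125, -4.3875
Σ(x_t−x̄)(x_{t+1}−x̄) = (4.6227) + (-13.2961) + (13.5577) + (-7.4348) + (8.2477) + (2.2102) + (-2.2486) = 5.6586
Denominator Σ(x_t−x̄)² = 85.0488
r_1 = 5.6586 / 85.0488 = 0.067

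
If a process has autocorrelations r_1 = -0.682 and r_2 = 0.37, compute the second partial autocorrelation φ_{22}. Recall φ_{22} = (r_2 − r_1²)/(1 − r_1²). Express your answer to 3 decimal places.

φ_{22} = (r_2 − r_1²) / (1 − r_1²)
r_1² = (-0.682)² = 0.465124
Numerator = 0.37 − 0.4651 = -0.0951; denominator = 1 − 0.4651 = 0.5349
φ_{22} = -0.0951 / 0.5349 = -0.178

-0.178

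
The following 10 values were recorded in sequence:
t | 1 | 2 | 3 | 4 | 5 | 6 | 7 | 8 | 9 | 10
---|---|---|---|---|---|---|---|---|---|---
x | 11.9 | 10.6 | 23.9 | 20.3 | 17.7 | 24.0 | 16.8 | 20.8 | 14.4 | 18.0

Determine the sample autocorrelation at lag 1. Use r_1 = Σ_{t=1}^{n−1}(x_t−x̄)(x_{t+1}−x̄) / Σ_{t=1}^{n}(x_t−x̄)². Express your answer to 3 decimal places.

-0.039

Mean x̄ = (11.9 + 10.6 + 23.9 + 20.3 + 17.7 + 24.0 + 16.8 + 20.8 + 14.4 + 18.0)/10 = 17.8400
Numerator Σ_{t=1}^{9}(x_t−x̄)(x_{t+1}−x̄) = -7.3856
Denominator Σ(x_t−x̄)² = 190.1440
r_1 = -7.3856 / 190.1440 = -0.039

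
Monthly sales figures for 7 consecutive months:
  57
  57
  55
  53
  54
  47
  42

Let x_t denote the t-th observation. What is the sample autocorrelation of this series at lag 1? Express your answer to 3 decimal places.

0.445

Mean x̄ = (57 + 57 + 55 + 53 + 54 + 47 + 42)/7 = 52.1429
Deviations from mean: 4.8571, 4.8571, 2.8571, 0.8571, 1.8571, -5.1429, -10.1429
Σ(x_t−x̄)(x_{t+1}−x̄) = (23.5918) + (13.8776) + (2.4490) + (1.5918) + (-9.5510) + (52.1633) = 84.1224
Denominator Σ(x_t−x̄)² = 188.8571
r_1 = 84.1224 / 188.8571 = 0.445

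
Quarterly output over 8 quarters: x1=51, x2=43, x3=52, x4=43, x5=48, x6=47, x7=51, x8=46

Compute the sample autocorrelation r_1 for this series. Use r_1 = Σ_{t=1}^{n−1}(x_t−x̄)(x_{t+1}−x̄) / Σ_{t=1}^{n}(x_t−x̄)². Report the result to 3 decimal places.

-0.747

Mean x̄ = (51 + 43 + 52 + 43 + 48 + 47 + 51 + 46)/8 = 47.6250
Deviations from mean: 3.3750, -4.6250, 4.3750, -4.6250, 0.3750, -0.6250, 3.3750, -1.6250
Numerator Σ_{t=1}^{7}(x_t−x̄)(x_{t+1}−x̄) = -65.6406
Denominator Σ(x_t−x̄)² = 87.8750
r_1 = -65.6406 / 87.8750 = -0.747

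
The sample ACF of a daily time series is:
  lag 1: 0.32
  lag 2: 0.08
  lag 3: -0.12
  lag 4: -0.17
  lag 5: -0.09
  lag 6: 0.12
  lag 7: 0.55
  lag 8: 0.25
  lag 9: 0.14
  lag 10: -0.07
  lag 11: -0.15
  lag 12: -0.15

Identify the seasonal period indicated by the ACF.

The largest autocorrelation is r_7 = 0.55; the remaining lags stay at or below 0.32. The elevated value at lag 1 (0.32), dropping to 0.08 at lag 2, reflects decaying short-term dependence rather than seasonality.
The dominant spike at lag 7 indicates a seasonal period of 7.

7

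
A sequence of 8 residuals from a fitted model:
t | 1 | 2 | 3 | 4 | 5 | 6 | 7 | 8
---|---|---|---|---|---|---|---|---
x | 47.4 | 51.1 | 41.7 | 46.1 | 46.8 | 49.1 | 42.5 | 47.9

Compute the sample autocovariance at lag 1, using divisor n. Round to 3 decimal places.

Mean x̄ = (47.4 + 51.1 + 41.7 + 46.1 + 46.8 + 49.1 + 42.5 + 47.9)/8 = 46.5750
Σ_{t=1}^{7}(x_t−x̄)(x_{t+1}−x̄) = -31.2381
γ_1 = -31.2381 / 8 = -3.905

-3.905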